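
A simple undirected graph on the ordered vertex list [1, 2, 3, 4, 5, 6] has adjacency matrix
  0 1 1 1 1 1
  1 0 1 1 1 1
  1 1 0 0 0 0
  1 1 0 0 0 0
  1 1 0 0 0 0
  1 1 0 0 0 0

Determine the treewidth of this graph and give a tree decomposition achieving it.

Each bag holds 3 vertices, so the decomposition has width 2, which upper-bounds the treewidth. On the other hand G contains the 3-clique {1, 2, 3}. A clique must lie in a single bag of any decomposition, so no decomposition can have width below 2. Therefore the treewidth is 2.

Treewidth 2.
Bags: B1 = {1, 2, 4}  B2 = {1, 2, 5}  B3 = {1, 2, 3}  B4 = {1, 2, 6}
Tree: B1–B2, B2–B3, B2–B4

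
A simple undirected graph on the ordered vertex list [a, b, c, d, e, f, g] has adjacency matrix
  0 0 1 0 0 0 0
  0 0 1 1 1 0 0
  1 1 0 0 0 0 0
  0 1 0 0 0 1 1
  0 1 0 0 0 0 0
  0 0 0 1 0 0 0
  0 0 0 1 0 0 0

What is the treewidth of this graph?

A width-1 tree decomposition is:
Bags: B1 = {b, e}  B2 = {b, d}  B3 = {b, c}  B4 = {d, g}  B5 = {a, c}  B6 = {d, f}
Tree: B1–B2, B1–B3, B2–B4, B3–B5, B2–B6
Every bag has size at most 2, so the width is 2 − 1 = 1 and tw(G) ≤ 1. Since G has at least one edge (e.g. e–b), it is not an edgeless graph, so tw(G) ≥ 1. The upper and lower bounds meet at 1, so that is the treewidth.

1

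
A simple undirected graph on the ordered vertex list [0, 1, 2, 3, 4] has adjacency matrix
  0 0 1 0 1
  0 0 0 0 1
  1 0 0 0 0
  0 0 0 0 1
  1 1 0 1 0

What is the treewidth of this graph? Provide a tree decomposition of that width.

Treewidth 1.
One such decomposition:
Bags: B1 = {0, 4}  B2 = {3, 4}  B3 = {1, 4}  B4 = {0, 2}
Tree: B1–B2, B1–B3, B1–B4

Every bag has size at most 2, so the width is 2 − 1 = 1 and tw(G) ≤ 1. G has an edge, so its treewidth is at least 1. Hence tw(G) = 1 exactly.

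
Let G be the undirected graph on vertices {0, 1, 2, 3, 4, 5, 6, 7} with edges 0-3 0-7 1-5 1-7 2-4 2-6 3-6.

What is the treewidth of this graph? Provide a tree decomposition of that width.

Treewidth 1.
One such decomposition:
Bags: B1 = {1, 5}  B2 = {1, 7}  B3 = {0, 7}  B4 = {0, 3}  B5 = {3, 6}  B6 = {2, 6}  B7 = {2, 4}
Tree: B1–B2, B2–B3, B3–B4, B4–B5, B5–B6, B6–B7

Each bag holds 2 vertices, so the decomposition has width 1, which upper-bounds the treewidth. Since G has at least one edge (e.g. 5–1), it is not an edgeless graph, so tw(G) ≥ 1. Hence tw(G) = 1 exactly.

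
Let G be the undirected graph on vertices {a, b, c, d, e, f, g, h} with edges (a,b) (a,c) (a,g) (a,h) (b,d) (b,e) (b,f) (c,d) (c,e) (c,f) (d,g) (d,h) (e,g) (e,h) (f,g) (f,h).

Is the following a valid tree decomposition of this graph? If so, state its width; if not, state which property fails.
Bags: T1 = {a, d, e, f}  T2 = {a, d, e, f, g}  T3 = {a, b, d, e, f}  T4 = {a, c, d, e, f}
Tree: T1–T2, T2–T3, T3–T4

No — vertex h appears in no bag.

A tree decomposition must satisfy three properties: every vertex lies in some bag; for every edge, both endpoints lie together in some bag; and for every vertex, the bags containing it form a connected subtree. Here vertex h appears in no bag, so the decomposition is invalid.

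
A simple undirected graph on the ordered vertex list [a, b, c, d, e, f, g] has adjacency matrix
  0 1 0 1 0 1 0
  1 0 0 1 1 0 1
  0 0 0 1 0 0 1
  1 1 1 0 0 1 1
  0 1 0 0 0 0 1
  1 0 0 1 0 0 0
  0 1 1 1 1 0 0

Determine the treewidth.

2

A width-2 tree decomposition is:
Bags: B1 = {b, d, g}  B2 = {b, e, g}  B3 = {a, b, d}  B4 = {c, d, g}  B5 = {a, d, f}
Tree: B1–B2, B1–B3, B1–B4, B3–B5
Every bag has size at most 3, so the width is 3 − 1 = 2 and tw(G) ≤ 2. For the lower bound, the 3 vertices {c, d, g} are pairwise adjacent, and any tree decomposition puts a clique entirely inside one bag — forcing width ≥ 2. Therefore the treewidth is 2.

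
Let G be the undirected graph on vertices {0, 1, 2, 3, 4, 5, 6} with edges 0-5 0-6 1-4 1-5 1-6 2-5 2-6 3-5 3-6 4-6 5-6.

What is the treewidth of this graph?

A width-2 tree decomposition is:
Bags: B1 = {3, 5, 6}  B2 = {0, 5, 6}  B3 = {1, 5, 6}  B4 = {2, 5, 6}  B5 = {1, 4, 6}
Tree: B1–B2, B1–B3, B3–B4, B3–B5
Every bag has size at most 3, so the width is 3 − 1 = 2 and tw(G) ≤ 2. Conversely, {1, 4, 6} is a clique of size 3, and the vertices of any clique must share a bag in every tree decomposition; so some bag has ≥ 3 vertices and tw(G) ≥ 2. Therefore the treewidth is 2.

2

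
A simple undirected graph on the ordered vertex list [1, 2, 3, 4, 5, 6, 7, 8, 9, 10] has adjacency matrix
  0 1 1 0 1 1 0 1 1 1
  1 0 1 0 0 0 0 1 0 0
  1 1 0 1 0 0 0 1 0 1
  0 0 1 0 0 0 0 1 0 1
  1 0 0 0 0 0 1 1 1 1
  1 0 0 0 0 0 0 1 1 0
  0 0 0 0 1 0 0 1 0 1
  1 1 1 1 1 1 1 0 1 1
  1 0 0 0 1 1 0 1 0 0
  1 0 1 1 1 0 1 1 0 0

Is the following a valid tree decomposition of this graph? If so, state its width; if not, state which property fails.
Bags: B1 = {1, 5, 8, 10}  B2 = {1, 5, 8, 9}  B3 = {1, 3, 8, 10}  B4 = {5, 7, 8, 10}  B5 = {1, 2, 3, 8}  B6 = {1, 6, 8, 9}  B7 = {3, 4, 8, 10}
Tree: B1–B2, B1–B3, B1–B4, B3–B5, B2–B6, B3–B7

Yes; width 3.

Vertex coverage: the bags together contain {1, 2, 3, 4, 5, 6, 7, 8, 9, 10}, the full vertex set. Edge coverage: each edge of G has both endpoints in at least one bag. Running intersection: for every vertex, the bags containing it form a connected subtree. All three properties hold, so this is a valid tree decomposition of width max|bag| − 1 = 3, and hence tw(G) ≤ 3.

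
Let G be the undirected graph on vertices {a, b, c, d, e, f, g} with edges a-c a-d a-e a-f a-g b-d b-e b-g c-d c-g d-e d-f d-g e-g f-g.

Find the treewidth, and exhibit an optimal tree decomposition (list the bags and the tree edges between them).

Treewidth 3.
One optimal decomposition is:
Bags: B1 = {a, d, f, g}  B2 = {a, d, e, g}  B3 = {a, c, d, g}  B4 = {b, d, e, g}
Tree: B1–B2, B2–B3, B2–B4

Every bag has size at most 4, so the width is 4 − 1 = 3 and tw(G) ≤ 3. On the other hand G contains the 4-clique {a, d, e, g}. A clique must lie in a single bag of any decomposition, so no decomposition can have width below 3. Therefore the treewidth is 3.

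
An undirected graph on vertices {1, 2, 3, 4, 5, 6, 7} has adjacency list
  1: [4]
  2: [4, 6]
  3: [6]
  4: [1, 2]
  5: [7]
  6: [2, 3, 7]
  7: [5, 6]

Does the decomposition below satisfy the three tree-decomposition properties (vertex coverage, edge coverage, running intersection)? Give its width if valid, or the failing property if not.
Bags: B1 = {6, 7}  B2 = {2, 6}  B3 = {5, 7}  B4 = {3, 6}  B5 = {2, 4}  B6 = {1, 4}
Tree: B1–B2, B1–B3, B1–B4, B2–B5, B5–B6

Yes; width 1.

Vertex coverage: the bags together contain {1, 2, 3, 4, 5, 6, 7}, the full vertex set. Edge coverage: each edge of G has both endpoints in at least one bag. Running intersection: for every vertex, the bags containing it form a connected subtree. All three properties hold, so this is a valid tree decomposition of width max|bag| − 1 = 1, and hence tw(G) ≤ 1.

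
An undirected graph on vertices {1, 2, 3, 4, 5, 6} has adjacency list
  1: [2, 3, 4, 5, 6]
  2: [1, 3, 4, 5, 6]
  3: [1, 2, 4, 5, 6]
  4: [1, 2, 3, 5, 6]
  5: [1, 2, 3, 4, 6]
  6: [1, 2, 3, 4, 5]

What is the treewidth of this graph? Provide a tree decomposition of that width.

Treewidth 5.
One such decomposition:
Bags: B1 = {1, 2, 3, 4, 5, 6}
Tree: (single bag)

With just one bag of size 6, the width is 6 − 1 = 5, so tw(G) ≤ 5. On the other hand G contains the 6-clique {1, 2, 3, 4, 5, 6}. A clique must lie in a single bag of any decomposition, so no decomposition can have width below 5. Therefore the treewidth is 5.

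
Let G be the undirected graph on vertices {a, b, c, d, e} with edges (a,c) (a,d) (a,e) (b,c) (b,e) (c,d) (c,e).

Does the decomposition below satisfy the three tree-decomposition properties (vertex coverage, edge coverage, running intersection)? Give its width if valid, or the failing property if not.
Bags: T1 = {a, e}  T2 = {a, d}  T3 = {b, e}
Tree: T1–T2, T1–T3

No — vertex c appears in no bag.

A tree decomposition must satisfy three properties: every vertex lies in some bag; for every edge, both endpoints lie together in some bag; and for every vertex, the bags containing it form a connected subtree. Here vertex c appears in no bag, so the decomposition is invalid.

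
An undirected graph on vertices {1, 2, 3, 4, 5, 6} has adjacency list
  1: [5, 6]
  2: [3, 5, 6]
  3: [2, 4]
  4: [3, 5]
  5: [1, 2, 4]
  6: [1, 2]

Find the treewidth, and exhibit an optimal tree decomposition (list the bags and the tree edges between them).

Treewidth 2.
One optimal decomposition is:
Bags: B1 = {1, 5, 6}  B2 = {2, 5, 6}  B3 = {2, 4, 5}  B4 = {2, 3, 4}
Tree: B1–B2, B2–B3, B3–B4

Every bag has size at most 3, so the width is 3 − 1 = 2 and tw(G) ≤ 2. Since 1–6–2–5–1 is a cycle in G, G is not acyclic. Forests are exactly the graphs of treewidth ≤ 1, so tw(G) ≥ 2. Combining the bounds, tw(G) = 2.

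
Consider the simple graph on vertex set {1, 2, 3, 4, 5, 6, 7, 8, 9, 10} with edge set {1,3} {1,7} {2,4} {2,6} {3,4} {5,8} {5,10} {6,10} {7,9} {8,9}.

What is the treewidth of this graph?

2

A width-2 tree decomposition is:
Bags: B1 = {1, 3, 7}  B2 = {3, 4, 7}  B3 = {2, 4, 7}  B4 = {2, 6, 7}  B5 = {6, 7, 10}  B6 = {5, 7, 10}  B7 = {5, 7, 8}  B8 = {7, 8, 9}
Tree: B1–B2, B2–B3, B3–B4, B4–B5, B5–B6, B6–B7, B7–B8
Every bag has size at most 3, so the width is 3 − 1 = 2 and tw(G) ≤ 2. The edges 7–1–3–4–2–6–10–5–8–9–7 form a cycle, so G is not a tree and its treewidth is at least 2. The upper and lower bounds meet at 2, so that is the treewidth.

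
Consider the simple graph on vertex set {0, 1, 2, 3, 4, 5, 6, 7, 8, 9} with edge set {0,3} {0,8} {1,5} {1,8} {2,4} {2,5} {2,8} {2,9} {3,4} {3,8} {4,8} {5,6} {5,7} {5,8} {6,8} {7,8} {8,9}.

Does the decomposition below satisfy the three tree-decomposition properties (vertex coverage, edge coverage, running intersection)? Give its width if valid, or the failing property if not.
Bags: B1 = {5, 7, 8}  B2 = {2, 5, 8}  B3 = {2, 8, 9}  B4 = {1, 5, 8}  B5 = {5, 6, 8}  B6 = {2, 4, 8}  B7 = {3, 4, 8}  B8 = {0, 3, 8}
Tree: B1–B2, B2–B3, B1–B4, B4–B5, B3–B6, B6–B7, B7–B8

Yes; width 2.

Every vertex of G appears in some bag (union = {0, 1, 2, 3, 4, 5, 6, 7, 8, 9}); every edge is covered by a bag; and for each vertex v the set of bags containing v is connected in the bag tree. The decomposition is therefore valid. The largest bag has 3 vertices, so the width is 2.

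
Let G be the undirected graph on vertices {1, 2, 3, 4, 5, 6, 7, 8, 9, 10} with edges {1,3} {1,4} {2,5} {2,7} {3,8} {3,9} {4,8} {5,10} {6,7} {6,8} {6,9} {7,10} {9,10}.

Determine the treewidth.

A width-2 tree decomposition is:
Bags: B1 = {2, 5, 7}  B2 = {5, 7, 10}  B3 = {6, 7, 10}  B4 = {6, 9, 10}  B5 = {6, 8, 9}  B6 = {3, 8, 9}  B7 = {3, 4, 8}  B8 = {1, 3, 4}
Tree: B1–B2, B2–B3, B3–B4, B4–B5, B5–B6, B6–B7, B7–B8
Every bag has size at most 3, so the width is 3 − 1 = 2 and tw(G) ≤ 2. Since 2–5–10–7–2 is a cycle in G, G is not acyclic. Forests are exactly the graphs of treewidth ≤ 1, so tw(G) ≥ 2. The upper and lower bounds meet at 2, so that is the treewidth.

2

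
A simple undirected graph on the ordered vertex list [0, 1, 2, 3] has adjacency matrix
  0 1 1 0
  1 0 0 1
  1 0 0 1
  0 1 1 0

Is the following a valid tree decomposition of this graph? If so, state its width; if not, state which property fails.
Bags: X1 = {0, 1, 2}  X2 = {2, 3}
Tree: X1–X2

No — edge (1,3) lies in no bag.

A tree decomposition must satisfy three properties: every vertex lies in some bag; for every edge, both endpoints lie together in some bag; and for every vertex, the bags containing it form a connected subtree. Here edge (1,3) lies in no bag, so the decomposition is invalid.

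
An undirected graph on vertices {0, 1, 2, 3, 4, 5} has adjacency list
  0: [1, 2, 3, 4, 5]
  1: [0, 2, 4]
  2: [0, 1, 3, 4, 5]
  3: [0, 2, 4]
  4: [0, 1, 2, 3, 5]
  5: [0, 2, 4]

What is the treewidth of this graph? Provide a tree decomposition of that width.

The largest bag has 4 vertices, giving width 3; this decomposition certifies tw(G) ≤ 3. On the other hand G contains the 4-clique {0, 1, 2, 4}. A clique must lie in a single bag of any decomposition, so no decomposition can have width below 3. Hence tw(G) = 3 exactly.

Treewidth 3.
Bags: B1 = {0, 1, 2, 4}  B2 = {0, 2, 4, 5}  B3 = {0, 2, 3, 4}
Tree: B1–B2, B2–B3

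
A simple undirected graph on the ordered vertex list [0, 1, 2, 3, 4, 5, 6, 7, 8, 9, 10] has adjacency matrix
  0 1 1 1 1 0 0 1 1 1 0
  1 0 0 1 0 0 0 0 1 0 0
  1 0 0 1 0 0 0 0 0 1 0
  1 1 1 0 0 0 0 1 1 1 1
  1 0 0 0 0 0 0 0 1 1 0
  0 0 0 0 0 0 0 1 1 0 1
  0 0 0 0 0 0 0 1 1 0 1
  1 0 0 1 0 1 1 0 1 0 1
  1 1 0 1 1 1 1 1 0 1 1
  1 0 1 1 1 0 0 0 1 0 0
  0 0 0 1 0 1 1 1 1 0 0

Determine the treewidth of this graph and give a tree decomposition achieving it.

Every bag has size at most 4, so the width is 4 − 1 = 3 and tw(G) ≤ 3. Conversely, {0, 1, 3, 8} is a clique of size 4, and the vertices of any clique must share a bag in every tree decomposition; so some bag has ≥ 4 vertices and tw(G) ≥ 3. Hence tw(G) = 3 exactly.

Treewidth 3.
One optimal decomposition is:
Bags: B1 = {3, 7, 8, 10}  B2 = {0, 3, 7, 8}  B3 = {0, 3, 8, 9}  B4 = {6, 7, 8, 10}  B5 = {0, 2, 3, 9}  B6 = {5, 7, 8, 10}  B7 = {0, 1, 3, 8}  B8 = {0, 4, 8, 9}
Tree: B1–B2, B2–B3, B1–B4, B3–B5, B4–B6, B2–B7, B3–B8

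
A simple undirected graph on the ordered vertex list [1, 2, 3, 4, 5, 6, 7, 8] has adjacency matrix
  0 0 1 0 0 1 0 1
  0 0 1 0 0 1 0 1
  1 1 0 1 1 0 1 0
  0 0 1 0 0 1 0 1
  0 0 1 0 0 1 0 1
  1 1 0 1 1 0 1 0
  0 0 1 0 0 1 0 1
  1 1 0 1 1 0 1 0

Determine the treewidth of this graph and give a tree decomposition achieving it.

Treewidth 3.
One such decomposition:
Bags: B1 = {1, 3, 6, 8}  B2 = {3, 6, 7, 8}  B3 = {3, 4, 6, 8}  B4 = {3, 5, 6, 8}  B5 = {2, 3, 6, 8}
Tree: B1–B2, B2–B3, B3–B4, B4–B5

The largest bag has 4 vertices, giving width 3; this decomposition certifies tw(G) ≤ 3. For the lower bound: the 4 vertex sets {1,3}, {6,7}, {8}, {4} are disjoint, each induces a connected subgraph, and every pair is joined by at least one edge of G. Contracting each set to a single vertex therefore yields K_{4} as a minor, and since treewidth is minor-monotone, tw(G) ≥ tw(K_{4}) = 3. Hence tw(G) = 3 exactly.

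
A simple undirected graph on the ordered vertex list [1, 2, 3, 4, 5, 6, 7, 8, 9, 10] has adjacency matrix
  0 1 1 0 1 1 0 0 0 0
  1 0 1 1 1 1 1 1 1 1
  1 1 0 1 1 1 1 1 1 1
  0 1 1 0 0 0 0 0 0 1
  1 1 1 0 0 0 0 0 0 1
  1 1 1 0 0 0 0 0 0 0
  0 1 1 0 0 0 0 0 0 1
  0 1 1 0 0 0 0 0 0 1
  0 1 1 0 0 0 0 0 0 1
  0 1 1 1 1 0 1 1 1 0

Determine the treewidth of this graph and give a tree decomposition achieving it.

Treewidth 3.
One optimal decomposition is:
Bags: B1 = {2, 3, 9, 10}  B2 = {2, 3, 8, 10}  B3 = {2, 3, 5, 10}  B4 = {1, 2, 3, 5}  B5 = {1, 2, 3, 6}  B6 = {2, 3, 7, 10}  B7 = {2, 3, 4, 10}
Tree: B1–B2, B1–B3, B3–B4, B4–B5, B2–B6, B6–B7

Every bag has size at most 4, so the width is 4 − 1 = 3 and tw(G) ≤ 3. On the other hand G contains the 4-clique {1, 2, 3, 5}. A clique must lie in a single bag of any decomposition, so no decomposition can have width below 3. Therefore the treewidth is 3.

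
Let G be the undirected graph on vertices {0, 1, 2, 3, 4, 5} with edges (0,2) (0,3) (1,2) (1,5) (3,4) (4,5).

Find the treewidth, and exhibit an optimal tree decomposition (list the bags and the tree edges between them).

Treewidth 2.
One optimal decomposition is:
Bags: B1 = {1, 2, 5}  B2 = {2, 4, 5}  B3 = {2, 3, 4}  B4 = {0, 2, 3}
Tree: B1–B2, B2–B3, B3–B4

Every bag has size at most 3, so the width is 3 − 1 = 2 and tw(G) ≤ 2. Since 2–1–5–4–3–0–2 is a cycle in G, G is not acyclic. Forests are exactly the graphs of treewidth ≤ 1, so tw(G) ≥ 2. Combining the bounds, tw(G) = 2.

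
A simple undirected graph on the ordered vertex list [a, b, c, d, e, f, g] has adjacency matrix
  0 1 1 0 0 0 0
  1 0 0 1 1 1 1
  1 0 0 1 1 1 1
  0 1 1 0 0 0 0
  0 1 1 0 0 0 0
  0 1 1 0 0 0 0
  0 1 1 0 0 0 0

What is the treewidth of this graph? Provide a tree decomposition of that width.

The largest bag has 3 vertices, giving width 2; this decomposition certifies tw(G) ≤ 2. Since b–f–c–g–b is a cycle in G, G is not acyclic. Forests are exactly the graphs of treewidth ≤ 1, so tw(G) ≥ 2. Hence tw(G) = 2 exactly.

Treewidth 2.
One such decomposition:
Bags: B1 = {b, c, f}  B2 = {b, c, g}  B3 = {b, c, d}  B4 = {b, c, e}  B5 = {a, b, c}
Tree: B1–B2, B2–B3, B3–B4, B4–B5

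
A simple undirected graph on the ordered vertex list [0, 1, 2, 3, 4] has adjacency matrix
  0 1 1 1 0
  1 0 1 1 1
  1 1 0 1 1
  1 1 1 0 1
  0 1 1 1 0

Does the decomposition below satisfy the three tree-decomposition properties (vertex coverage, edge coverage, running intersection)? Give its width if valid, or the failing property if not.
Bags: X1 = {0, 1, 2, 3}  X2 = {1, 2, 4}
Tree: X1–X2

A tree decomposition must satisfy three properties: every vertex lies in some bag; for every edge, both endpoints lie together in some bag; and for every vertex, the bags containing it form a connected subtree. Here edge (3,4) lies in no bag, so the decomposition is invalid.

No — edge (3,4) lies in no bag.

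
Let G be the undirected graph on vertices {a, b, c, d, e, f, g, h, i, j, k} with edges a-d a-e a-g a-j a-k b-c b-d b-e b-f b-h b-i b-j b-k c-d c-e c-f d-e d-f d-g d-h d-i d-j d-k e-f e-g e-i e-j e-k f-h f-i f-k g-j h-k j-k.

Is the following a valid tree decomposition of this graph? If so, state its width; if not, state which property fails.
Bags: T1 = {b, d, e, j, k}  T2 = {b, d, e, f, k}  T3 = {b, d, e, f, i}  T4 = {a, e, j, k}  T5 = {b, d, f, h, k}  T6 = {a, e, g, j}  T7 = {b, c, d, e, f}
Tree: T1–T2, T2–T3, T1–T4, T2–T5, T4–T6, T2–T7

A tree decomposition must satisfy three properties: every vertex lies in some bag; for every edge, both endpoints lie together in some bag; and for every vertex, the bags containing it form a connected subtree. Here edge (d,a) lies in no bag, so the decomposition is invalid.

No — edge (d,a) lies in no bag.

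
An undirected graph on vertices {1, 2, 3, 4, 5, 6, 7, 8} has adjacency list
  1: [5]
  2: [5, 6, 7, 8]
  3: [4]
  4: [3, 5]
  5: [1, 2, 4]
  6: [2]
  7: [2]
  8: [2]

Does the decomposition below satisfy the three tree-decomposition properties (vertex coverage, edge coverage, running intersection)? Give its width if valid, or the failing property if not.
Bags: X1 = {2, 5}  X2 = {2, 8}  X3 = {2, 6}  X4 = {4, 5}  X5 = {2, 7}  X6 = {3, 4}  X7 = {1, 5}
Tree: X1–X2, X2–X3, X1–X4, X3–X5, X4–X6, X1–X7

Yes; width 1.

Checking the three conditions: (i) the bags cover all of {1, 2, 3, 4, 5, 6, 7, 8}; (ii) for each edge, some bag contains both endpoints; (iii) the bags containing any fixed vertex form a subtree. All hold, so the decomposition is valid with width 2 − 1 = 1.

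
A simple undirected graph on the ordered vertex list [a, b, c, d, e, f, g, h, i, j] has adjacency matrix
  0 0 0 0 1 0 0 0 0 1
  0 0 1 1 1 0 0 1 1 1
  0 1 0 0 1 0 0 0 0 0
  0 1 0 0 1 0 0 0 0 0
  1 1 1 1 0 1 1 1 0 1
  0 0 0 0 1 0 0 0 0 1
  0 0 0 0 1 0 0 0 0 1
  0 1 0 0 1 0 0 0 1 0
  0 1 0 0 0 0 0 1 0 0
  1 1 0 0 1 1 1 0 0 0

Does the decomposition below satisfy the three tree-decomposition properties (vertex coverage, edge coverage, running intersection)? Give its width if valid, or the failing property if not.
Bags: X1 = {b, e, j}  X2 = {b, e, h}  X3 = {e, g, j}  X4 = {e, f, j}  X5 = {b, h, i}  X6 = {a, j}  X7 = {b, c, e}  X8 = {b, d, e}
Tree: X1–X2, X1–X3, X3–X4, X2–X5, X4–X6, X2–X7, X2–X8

A tree decomposition must satisfy three properties: every vertex lies in some bag; for every edge, both endpoints lie together in some bag; and for every vertex, the bags containing it form a connected subtree. Here edge (e,a) lies in no bag, so the decomposition is invalid.

No — edge (e,a) lies in no bag.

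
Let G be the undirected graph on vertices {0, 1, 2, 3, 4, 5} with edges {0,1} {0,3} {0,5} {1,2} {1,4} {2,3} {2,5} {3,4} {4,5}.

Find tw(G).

3

A width-3 tree decomposition is:
Bags: B1 = {1, 3, 4, 5}  B2 = {1, 2, 3, 5}  B3 = {0, 1, 3, 5}
Tree: B1–B2, B2–B3
Every bag has size at most 4, so the width is 4 − 1 = 3 and tw(G) ≤ 3. For the lower bound: the 4 vertex sets {1,4}, {2,3}, {5}, {0} are disjoint, each induces a connected subgraph, and every pair is joined by at least one edge of G. Contracting each set to a single vertex therefore yields K_{4} as a minor, and since treewidth is minor-monotone, tw(G) ≥ tw(K_{4}) = 3. Combining the bounds, tw(G) = 3.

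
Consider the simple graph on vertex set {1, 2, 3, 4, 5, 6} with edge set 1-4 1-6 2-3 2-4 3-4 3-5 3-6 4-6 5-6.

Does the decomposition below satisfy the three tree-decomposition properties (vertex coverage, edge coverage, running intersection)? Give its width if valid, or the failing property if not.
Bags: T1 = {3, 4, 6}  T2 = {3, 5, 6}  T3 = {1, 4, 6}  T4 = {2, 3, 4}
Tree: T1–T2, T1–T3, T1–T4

Yes; width 2.

Every vertex of G appears in some bag (union = {1, 2, 3, 4, 5, 6}); every edge is covered by a bag; and for each vertex v the set of bags containing v is connected in the bag tree. The decomposition is therefore valid. The largest bag has 3 vertices, so the width is 2.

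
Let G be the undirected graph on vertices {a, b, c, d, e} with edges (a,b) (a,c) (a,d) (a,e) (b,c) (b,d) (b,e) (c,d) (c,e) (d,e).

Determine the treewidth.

A width-4 tree decomposition is:
Bags: B1 = {a, b, c, d, e}
Tree: (single bag)
A single bag containing all 5 vertices is trivially a valid decomposition of width 4. Conversely, {a, b, c, d, e} is a clique of size 5, and the vertices of any clique must share a bag in every tree decomposition; so some bag has ≥ 5 vertices and tw(G) ≥ 4. Hence tw(G) = 4 exactly.

4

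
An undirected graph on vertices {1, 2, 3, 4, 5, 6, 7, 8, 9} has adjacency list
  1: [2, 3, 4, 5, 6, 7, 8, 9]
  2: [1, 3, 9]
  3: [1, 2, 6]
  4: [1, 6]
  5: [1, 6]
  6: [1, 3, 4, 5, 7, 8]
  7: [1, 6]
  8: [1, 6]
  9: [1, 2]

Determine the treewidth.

2

A width-2 tree decomposition is:
Bags: B1 = {1, 4, 6}  B2 = {1, 3, 6}  B3 = {1, 5, 6}  B4 = {1, 6, 8}  B5 = {1, 6, 7}  B6 = {1, 2, 3}  B7 = {1, 2, 9}
Tree: B1–B2, B2–B3, B2–B4, B1–B5, B2–B6, B6–B7
Each bag holds 3 vertices, so the decomposition has width 2, which upper-bounds the treewidth. Conversely, {1, 2, 9} is a clique of size 3, and the vertices of any clique must share a bag in every tree decomposition; so some bag has ≥ 3 vertices and tw(G) ≥ 2. Combining the bounds, tw(G) = 2.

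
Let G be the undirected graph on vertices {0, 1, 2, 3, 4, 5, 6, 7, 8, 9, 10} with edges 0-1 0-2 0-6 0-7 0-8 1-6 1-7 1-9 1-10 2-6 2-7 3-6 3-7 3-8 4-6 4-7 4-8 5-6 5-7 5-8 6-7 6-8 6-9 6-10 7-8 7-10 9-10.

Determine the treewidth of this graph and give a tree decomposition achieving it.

The largest bag has 4 vertices, giving width 3; this decomposition certifies tw(G) ≤ 3. For the lower bound, the 4 vertices {1, 6, 9, 10} are pairwise adjacent, and any tree decomposition puts a clique entirely inside one bag — forcing width ≥ 3. Combining the bounds, tw(G) = 3.

Treewidth 3.
One such decomposition:
Bags: B1 = {0, 1, 6, 7}  B2 = {1, 6, 7, 10}  B3 = {0, 6, 7, 8}  B4 = {1, 6, 9, 10}  B5 = {5, 6, 7, 8}  B6 = {0, 2, 6, 7}  B7 = {3, 6, 7, 8}  B8 = {4, 6, 7, 8}
Tree: B1–B2, B1–B3, B2–B4, B3–B5, B1–B6, B3–B7, B3–B8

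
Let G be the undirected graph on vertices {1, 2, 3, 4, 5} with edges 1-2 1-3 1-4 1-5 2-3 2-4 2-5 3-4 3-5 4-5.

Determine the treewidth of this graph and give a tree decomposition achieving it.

Treewidth 4.
One such decomposition:
Bags: B1 = {1, 2, 3, 4, 5}
Tree: (single bag)

A single bag containing all 5 vertices is trivially a valid decomposition of width 4. On the other hand G contains the 5-clique {1, 2, 3, 4, 5}. A clique must lie in a single bag of any decomposition, so no decomposition can have width below 4. Hence tw(G) = 4 exactly.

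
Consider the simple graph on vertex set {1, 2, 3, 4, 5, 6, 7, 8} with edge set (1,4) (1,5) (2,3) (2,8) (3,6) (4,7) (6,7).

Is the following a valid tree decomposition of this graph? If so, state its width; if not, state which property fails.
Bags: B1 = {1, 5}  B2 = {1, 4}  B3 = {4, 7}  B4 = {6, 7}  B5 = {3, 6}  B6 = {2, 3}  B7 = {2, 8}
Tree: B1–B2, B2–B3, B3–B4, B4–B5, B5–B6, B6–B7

Every vertex of G appears in some bag (union = {1, 2, 3, 4, 5, 6, 7, 8}); every edge is covered by a bag; and for each vertex v the set of bags containing v is connected in the bag tree. The decomposition is therefore valid. The largest bag has 2 vertices, so the width is 1.

Yes; width 1.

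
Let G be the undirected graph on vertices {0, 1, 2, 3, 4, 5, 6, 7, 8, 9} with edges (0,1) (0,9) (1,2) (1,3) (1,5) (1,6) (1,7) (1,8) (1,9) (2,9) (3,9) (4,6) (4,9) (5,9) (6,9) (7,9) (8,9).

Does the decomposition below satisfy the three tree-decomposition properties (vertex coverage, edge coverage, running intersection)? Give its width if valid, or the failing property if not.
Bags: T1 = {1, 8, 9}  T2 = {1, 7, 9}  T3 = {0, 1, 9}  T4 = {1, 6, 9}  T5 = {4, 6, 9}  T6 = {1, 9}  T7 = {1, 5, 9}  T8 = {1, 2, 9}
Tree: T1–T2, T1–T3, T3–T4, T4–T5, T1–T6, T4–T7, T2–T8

A tree decomposition must satisfy three properties: every vertex lies in some bag; for every edge, both endpoints lie together in some bag; and for every vertex, the bags containing it form a connected subtree. Here vertex 3 appears in no bag, so the decomposition is invalid.

No — vertex 3 appears in no bag.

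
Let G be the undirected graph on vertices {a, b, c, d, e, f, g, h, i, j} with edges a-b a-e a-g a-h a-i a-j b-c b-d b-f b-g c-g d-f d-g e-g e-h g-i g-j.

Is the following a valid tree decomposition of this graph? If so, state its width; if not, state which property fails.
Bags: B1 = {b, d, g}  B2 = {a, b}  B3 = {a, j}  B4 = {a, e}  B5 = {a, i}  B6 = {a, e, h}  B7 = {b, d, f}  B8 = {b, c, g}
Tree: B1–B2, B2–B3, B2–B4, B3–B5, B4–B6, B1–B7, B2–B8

A tree decomposition must satisfy three properties: every vertex lies in some bag; for every edge, both endpoints lie together in some bag; and for every vertex, the bags containing it form a connected subtree. Here edge (g,a) lies in no bag, so the decomposition is invalid.

No — edge (g,a) lies in no bag.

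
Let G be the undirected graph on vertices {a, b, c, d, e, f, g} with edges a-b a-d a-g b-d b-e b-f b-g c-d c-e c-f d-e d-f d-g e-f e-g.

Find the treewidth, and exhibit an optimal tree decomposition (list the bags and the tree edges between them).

Treewidth 3.
Bags: B1 = {a, b, d, g}  B2 = {b, d, e, g}  B3 = {b, d, e, f}  B4 = {c, d, e, f}
Tree: B1–B2, B2–B3, B3–B4

Each bag holds 4 vertices, so the decomposition has width 3, which upper-bounds the treewidth. For the lower bound, the 4 vertices {c, d, e, f} are pairwise adjacent, and any tree decomposition puts a clique entirely inside one bag — forcing width ≥ 3. Therefore the treewidth is 3.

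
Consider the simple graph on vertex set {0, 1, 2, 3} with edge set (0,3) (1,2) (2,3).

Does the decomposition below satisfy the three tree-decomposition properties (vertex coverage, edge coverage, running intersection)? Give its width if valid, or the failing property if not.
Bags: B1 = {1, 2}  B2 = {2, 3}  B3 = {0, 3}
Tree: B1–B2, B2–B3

Yes; width 1.

Vertex coverage: the bags together contain {0, 1, 2, 3}, the full vertex set. Edge coverage: each edge of G has both endpoints in at least one bag. Running intersection: for every vertex, the bags containing it form a connected subtree. All three properties hold, so this is a valid tree decomposition of width max|bag| − 1 = 1, and hence tw(G) ≤ 1.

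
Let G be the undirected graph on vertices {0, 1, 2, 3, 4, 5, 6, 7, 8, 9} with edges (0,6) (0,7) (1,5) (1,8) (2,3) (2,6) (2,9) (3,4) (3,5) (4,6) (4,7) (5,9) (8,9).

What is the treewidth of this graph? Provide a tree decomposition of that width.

Treewidth 2.
One optimal decomposition is:
Bags: B1 = {1, 8, 9}  B2 = {1, 5, 9}  B3 = {2, 5, 9}  B4 = {2, 3, 5}  B5 = {2, 3, 6}  B6 = {3, 4, 6}  B7 = {0, 4, 6}  B8 = {0, 4, 7}
Tree: B1–B2, B2–B3, B3–B4, B4–B5, B5–B6, B6–B7, B7–B8

The largest bag has 3 vertices, giving width 2; this decomposition certifies tw(G) ≤ 2. The edges 8–1–5–9–8 form a cycle, so G is not a tree and its treewidth is at least 2. Combining the bounds, tw(G) = 2.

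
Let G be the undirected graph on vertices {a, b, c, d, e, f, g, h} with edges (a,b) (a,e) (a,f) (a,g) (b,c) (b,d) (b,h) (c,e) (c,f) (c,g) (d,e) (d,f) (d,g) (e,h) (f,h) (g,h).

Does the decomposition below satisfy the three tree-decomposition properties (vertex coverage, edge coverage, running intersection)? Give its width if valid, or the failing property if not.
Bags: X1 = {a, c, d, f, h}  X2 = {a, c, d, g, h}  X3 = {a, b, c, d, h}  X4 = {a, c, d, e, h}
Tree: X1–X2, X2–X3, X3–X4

Every vertex of G appears in some bag (union = {a, b, c, d, e, f, g, h}); every edge is covered by a bag; and for each vertex v the set of bags containing v is connected in the bag tree. The decomposition is therefore valid. The largest bag has 5 vertices, so the width is 4.

Yes; width 4.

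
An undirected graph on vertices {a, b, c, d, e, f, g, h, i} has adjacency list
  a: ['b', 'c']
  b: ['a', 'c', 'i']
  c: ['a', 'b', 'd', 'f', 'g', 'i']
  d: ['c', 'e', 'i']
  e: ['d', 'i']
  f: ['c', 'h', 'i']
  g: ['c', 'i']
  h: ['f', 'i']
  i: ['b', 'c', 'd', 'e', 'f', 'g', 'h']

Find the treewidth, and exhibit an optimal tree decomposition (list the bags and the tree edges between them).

Treewidth 2.
One such decomposition:
Bags: B1 = {d, e, i}  B2 = {c, d, i}  B3 = {b, c, i}  B4 = {c, f, i}  B5 = {a, b, c}  B6 = {c, g, i}  B7 = {f, h, i}
Tree: B1–B2, B2–B3, B3–B4, B3–B5, B4–B6, B4–B7

The largest bag has 3 vertices, giving width 2; this decomposition certifies tw(G) ≤ 2. Conversely, {a, b, c} is a clique of size 3, and the vertices of any clique must share a bag in every tree decomposition; so some bag has ≥ 3 vertices and tw(G) ≥ 2. Therefore the treewidth is 2.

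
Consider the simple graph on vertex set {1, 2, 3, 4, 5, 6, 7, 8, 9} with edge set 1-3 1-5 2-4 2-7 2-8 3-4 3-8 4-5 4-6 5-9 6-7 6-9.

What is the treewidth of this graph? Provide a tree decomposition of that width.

Treewidth 3.
Bags: B1 = {1, 5, 6, 9}  B2 = {1, 4, 5, 6}  B3 = {1, 3, 4, 6}  B4 = {3, 4, 6, 7}  B5 = {2, 3, 4, 7}  B6 = {2, 3, 7, 8}
Tree: B1–B2, B2–B3, B3–B4, B4–B5, B5–B6

The largest bag has 4 vertices, giving width 3; this decomposition certifies tw(G) ≤ 3. For the lower bound: the 4 vertex sets {1,5,9}, {6}, {4}, {2,3,7,8} are disjoint, each induces a connected subgraph, and every pair is joined by at least one edge of G. Contracting each set to a single vertex therefore yields K_{4} as a minor, and since treewidth is minor-monotone, tw(G) ≥ tw(K_{4}) = 3. Hence tw(G) = 3 exactly.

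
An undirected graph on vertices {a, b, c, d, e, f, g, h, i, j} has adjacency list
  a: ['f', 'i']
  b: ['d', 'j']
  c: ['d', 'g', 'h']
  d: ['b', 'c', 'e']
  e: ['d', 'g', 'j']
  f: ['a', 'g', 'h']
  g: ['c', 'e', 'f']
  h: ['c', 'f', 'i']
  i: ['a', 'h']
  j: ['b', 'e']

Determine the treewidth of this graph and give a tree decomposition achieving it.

The largest bag has 3 vertices, giving width 2; this decomposition certifies tw(G) ≤ 2. For the lower bound, G contains the cycle j–b–d–e–j, so G is not a forest; only forests have treewidth ≤ 1, hence tw(G) ≥ 2. Combining the bounds, tw(G) = 2.

Treewidth 2.
Bags: B1 = {b, e, j}  B2 = {b, d, e}  B3 = {d, e, g}  B4 = {c, d, g}  B5 = {c, f, g}  B6 = {c, f, h}  B7 = {a, f, h}  B8 = {a, h, i}
Tree: B1–B2, B2–B3, B3–B4, B4–B5, B5–B6, B6–B7, B7–B8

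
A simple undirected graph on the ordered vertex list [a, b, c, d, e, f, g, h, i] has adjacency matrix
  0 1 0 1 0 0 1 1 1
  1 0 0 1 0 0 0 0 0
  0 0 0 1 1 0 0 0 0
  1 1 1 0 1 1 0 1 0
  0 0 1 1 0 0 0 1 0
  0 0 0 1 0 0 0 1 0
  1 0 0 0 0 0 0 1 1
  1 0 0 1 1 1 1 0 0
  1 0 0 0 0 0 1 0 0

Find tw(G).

A width-2 tree decomposition is:
Bags: B1 = {a, g, h}  B2 = {a, d, h}  B3 = {d, e, h}  B4 = {c, d, e}  B5 = {d, f, h}  B6 = {a, b, d}  B7 = {a, g, i}
Tree: B1–B2, B2–B3, B3–B4, B2–B5, B2–B6, B1–B7
Every bag has size at most 3, so the width is 3 − 1 = 2 and tw(G) ≤ 2. On the other hand G contains the 3-clique {d, e, h}. A clique must lie in a single bag of any decomposition, so no decomposition can have width below 2. Combining the bounds, tw(G) = 2.

2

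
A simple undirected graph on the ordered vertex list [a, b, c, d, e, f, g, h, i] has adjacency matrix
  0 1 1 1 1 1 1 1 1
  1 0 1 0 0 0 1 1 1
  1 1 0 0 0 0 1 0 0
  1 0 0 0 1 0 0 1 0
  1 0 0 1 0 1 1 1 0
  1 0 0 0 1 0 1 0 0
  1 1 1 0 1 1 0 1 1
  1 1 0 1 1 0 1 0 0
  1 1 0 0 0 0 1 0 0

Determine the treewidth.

A width-3 tree decomposition is:
Bags: B1 = {a, e, g, h}  B2 = {a, e, f, g}  B3 = {a, b, g, h}  B4 = {a, b, c, g}  B5 = {a, b, g, i}  B6 = {a, d, e, h}
Tree: B1–B2, B1–B3, B3–B4, B3–B5, B1–B6
Each bag holds 4 vertices, so the decomposition has width 3, which upper-bounds the treewidth. On the other hand G contains the 4-clique {a, d, e, h}. A clique must lie in a single bag of any decomposition, so no decomposition can have width below 3. Therefore the treewidth is 3.

3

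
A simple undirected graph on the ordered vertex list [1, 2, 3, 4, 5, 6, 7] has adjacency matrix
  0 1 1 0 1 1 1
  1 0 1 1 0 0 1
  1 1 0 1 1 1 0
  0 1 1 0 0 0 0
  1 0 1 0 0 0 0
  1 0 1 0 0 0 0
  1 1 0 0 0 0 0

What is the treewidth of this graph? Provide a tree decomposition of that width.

Treewidth 2.
One such decomposition:
Bags: B1 = {1, 3, 6}  B2 = {1, 2, 3}  B3 = {1, 3, 5}  B4 = {1, 2, 7}  B5 = {2, 3, 4}
Tree: B1–B2, B2–B3, B2–B4, B2–B5

The largest bag has 3 vertices, giving width 2; this decomposition certifies tw(G) ≤ 2. Conversely, {1, 2, 3} is a clique of size 3, and the vertices of any clique must share a bag in every tree decomposition; so some bag has ≥ 3 vertices and tw(G) ≥ 2. The upper and lower bounds meet at 2, so that is the treewidth.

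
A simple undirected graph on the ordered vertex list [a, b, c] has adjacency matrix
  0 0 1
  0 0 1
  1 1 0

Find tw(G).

A width-1 tree decomposition is:
Bags: B1 = {b, c}  B2 = {a, c}
Tree: B1–B2
Every bag has size at most 2, so the width is 2 − 1 = 1 and tw(G) ≤ 1. Any graph with an edge has treewidth ≥ 1, and G has the edge b–c. Hence tw(G) = 1 exactly.

1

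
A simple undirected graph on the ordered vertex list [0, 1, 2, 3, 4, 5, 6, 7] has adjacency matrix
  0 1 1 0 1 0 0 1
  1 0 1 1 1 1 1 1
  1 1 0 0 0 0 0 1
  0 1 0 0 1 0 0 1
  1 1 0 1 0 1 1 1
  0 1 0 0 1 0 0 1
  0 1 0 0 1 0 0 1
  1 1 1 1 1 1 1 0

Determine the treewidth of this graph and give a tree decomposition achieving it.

Treewidth 3.
One such decomposition:
Bags: B1 = {1, 4, 6, 7}  B2 = {1, 4, 5, 7}  B3 = {0, 1, 4, 7}  B4 = {0, 1, 2, 7}  B5 = {1, 3, 4, 7}
Tree: B1–B2, B2–B3, B3–B4, B1–B5

The largest bag has 4 vertices, giving width 3; this decomposition certifies tw(G) ≤ 3. On the other hand G contains the 4-clique {0, 1, 2, 7}. A clique must lie in a single bag of any decomposition, so no decomposition can have width below 3. Combining the bounds, tw(G) = 3.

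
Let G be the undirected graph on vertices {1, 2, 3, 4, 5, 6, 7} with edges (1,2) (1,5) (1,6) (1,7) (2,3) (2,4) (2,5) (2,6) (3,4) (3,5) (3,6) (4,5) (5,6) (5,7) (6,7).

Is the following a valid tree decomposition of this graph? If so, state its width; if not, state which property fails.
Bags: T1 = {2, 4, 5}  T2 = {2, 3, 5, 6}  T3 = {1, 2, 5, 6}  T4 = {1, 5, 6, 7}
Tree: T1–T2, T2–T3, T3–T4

No — edge (3,4) lies in no bag.

A tree decomposition must satisfy three properties: every vertex lies in some bag; for every edge, both endpoints lie together in some bag; and for every vertex, the bags containing it form a connected subtree. Here edge (3,4) lies in no bag, so the decomposition is invalid.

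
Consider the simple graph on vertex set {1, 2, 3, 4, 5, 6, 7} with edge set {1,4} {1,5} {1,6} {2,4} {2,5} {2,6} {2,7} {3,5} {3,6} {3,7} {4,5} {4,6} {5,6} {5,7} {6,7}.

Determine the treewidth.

3

A width-3 tree decomposition is:
Bags: B1 = {2, 5, 6, 7}  B2 = {2, 4, 5, 6}  B3 = {3, 5, 6, 7}  B4 = {1, 4, 5, 6}
Tree: B1–B2, B1–B3, B2–B4
The largest bag has 4 vertices, giving width 3; this decomposition certifies tw(G) ≤ 3. For the lower bound, the 4 vertices {1, 4, 5, 6} are pairwise adjacent, and any tree decomposition puts a clique entirely inside one bag — forcing width ≥ 3. Therefore the treewidth is 3.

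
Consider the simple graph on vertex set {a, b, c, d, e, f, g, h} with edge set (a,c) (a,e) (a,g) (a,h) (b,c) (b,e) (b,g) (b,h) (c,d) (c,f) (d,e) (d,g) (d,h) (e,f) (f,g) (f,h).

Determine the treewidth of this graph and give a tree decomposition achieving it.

The largest bag has 5 vertices, giving width 4; this decomposition certifies tw(G) ≤ 4. For the lower bound: the 5 vertex sets {d,e}, {f,h}, {a,c}, {g}, {b} are disjoint, each induces a connected subgraph, and every pair is joined by at least one edge of G. Contracting each set to a single vertex therefore yields K_{5} as a minor, and since treewidth is minor-monotone, tw(G) ≥ tw(K_{5}) = 4. Hence tw(G) = 4 exactly.

Treewidth 4.
Bags: B1 = {c, d, e, g, h}  B2 = {c, e, f, g, h}  B3 = {a, c, e, g, h}  B4 = {b, c, e, g, h}
Tree: B1–B2, B2–B3, B3–B4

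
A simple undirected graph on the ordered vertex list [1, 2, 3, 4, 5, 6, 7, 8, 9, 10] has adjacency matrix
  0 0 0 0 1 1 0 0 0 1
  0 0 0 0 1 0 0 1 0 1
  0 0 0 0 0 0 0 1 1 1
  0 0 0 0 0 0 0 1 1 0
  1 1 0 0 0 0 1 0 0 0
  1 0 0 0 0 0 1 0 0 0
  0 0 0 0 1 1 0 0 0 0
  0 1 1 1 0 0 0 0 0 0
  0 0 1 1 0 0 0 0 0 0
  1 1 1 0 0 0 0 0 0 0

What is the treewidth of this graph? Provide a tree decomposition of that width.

The largest bag has 3 vertices, giving width 2; this decomposition certifies tw(G) ≤ 2. The edges 6–7–5–1–6 form a cycle, so G is not a tree and its treewidth is at least 2. Hence tw(G) = 2 exactly.

Treewidth 2.
One optimal decomposition is:
Bags: B1 = {1, 6, 7}  B2 = {1, 5, 7}  B3 = {1, 5, 10}  B4 = {2, 5, 10}  B5 = {2, 3, 10}  B6 = {2, 3, 8}  B7 = {3, 8, 9}  B8 = {4, 8, 9}
Tree: B1–B2, B2–B3, B3–B4, B4–B5, B5–B6, B6–B7, B7–B8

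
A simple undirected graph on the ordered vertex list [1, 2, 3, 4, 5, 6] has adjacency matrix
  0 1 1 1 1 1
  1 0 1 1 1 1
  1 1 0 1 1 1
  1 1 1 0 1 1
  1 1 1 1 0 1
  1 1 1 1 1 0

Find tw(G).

A width-5 tree decomposition is:
Bags: B1 = {1, 2, 3, 4, 5, 6}
Tree: (single bag)
A single bag containing all 6 vertices is trivially a valid decomposition of width 5. On the other hand G contains the 6-clique {1, 2, 3, 4, 5, 6}. A clique must lie in a single bag of any decomposition, so no decomposition can have width below 5. Therefore the treewidth is 5.

5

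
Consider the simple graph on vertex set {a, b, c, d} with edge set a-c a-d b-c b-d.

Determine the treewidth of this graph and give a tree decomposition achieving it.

Treewidth 2.
One such decomposition:
Bags: B1 = {a, b, c}  B2 = {a, b, d}
Tree: B1–B2

Each bag holds 3 vertices, so the decomposition has width 2, which upper-bounds the treewidth. For the lower bound, G contains the cycle a–c–b–d–a, so G is not a forest; only forests have treewidth ≤ 1, hence tw(G) ≥ 2. Combining the bounds, tw(G) = 2.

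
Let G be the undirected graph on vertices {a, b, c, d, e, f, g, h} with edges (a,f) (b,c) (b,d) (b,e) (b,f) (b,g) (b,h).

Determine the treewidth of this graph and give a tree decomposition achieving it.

The largest bag has 2 vertices, giving width 1; this decomposition certifies tw(G) ≤ 1. Any graph with an edge has treewidth ≥ 1, and G has the edge b–d. Therefore the treewidth is 1.

Treewidth 1.
One such decomposition:
Bags: B1 = {b, d}  B2 = {b, g}  B3 = {b, f}  B4 = {b, c}  B5 = {a, f}  B6 = {b, h}  B7 = {b, e}
Tree: B1–B2, B1–B3, B3–B4, B3–B5, B1–B6, B4–B7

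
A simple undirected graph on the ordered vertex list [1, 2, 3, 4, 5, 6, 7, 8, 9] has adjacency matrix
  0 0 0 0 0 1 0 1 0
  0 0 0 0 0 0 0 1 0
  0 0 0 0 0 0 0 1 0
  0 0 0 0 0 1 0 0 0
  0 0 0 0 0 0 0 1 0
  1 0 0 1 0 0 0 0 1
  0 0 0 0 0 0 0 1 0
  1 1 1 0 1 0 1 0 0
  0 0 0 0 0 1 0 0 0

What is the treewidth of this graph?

A width-1 tree decomposition is:
Bags: B1 = {5, 8}  B2 = {1, 8}  B3 = {3, 8}  B4 = {1, 6}  B5 = {4, 6}  B6 = {6, 9}  B7 = {7, 8}  B8 = {2, 8}
Tree: B1–B2, B1–B3, B2–B4, B4–B5, B5–B6, B2–B7, B2–B8
Every bag has size at most 2, so the width is 2 − 1 = 1 and tw(G) ≤ 1. Any graph with an edge has treewidth ≥ 1, and G has the edge 8–5. Therefore the treewidth is 1.

1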